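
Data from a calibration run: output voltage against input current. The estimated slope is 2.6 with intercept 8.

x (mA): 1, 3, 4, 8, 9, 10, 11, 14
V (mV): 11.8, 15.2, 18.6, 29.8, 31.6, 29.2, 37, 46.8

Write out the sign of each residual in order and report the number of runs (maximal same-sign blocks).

x=1: V̂ = 8 + 2.6·1 = 10.6; e = 11.8 − 10.6 = 1.2
x=3: V̂ = 8 + 2.6·3 = 15.8; e = 15.2 − 15.8 = -0.6
x=4: V̂ = 8 + 2.6·4 = 18.4; e = 18.6 − 18.4 = 0.2
x=8: V̂ = 8 + 2.6·8 = 28.8; e = 29.8 − 28.8 = 1
x=9: V̂ = 8 + 2.6·9 = 31.4; e = 31.6 − 31.4 = 0.2
x=10: V̂ = 8 + 2.6·10 = 34; e = 29.2 − 34 = -4.8
x=11: V̂ = 8 + 2.6·11 = 36.6; e = 37 − 36.6 = 0.4
x=14: V̂ = 8 + 2.6·14 = 44.4; e = 46.8 − 44.4 = 2.4
Signs: + − + + + − + +
Runs: +×1, −×1, +×3, −×1, +×2 → 5

5 runs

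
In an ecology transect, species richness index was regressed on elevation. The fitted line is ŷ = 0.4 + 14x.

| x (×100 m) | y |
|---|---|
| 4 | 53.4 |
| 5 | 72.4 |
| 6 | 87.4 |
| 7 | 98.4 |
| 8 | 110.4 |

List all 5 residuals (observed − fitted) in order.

-3, 2, 3, 0, -2

x=4: ŷ = 0.4 + 14·4 = 56.4; r = 53.4 − 56.4 = -3
x=5: ŷ = 0.4 + 14·5 = 70.4; r = 72.4 − 70.4 = 2
x=6: ŷ = 0.4 + 14·6 = 84.4; r = 87.4 − 84.4 = 3
x=7: ŷ = 0.4 + 14·7 = 98.4; r = 98.4 − 98.4 = 0
x=8: ŷ = 0.4 + 14·8 = 112.4; r = 110.4 − 112.4 = -2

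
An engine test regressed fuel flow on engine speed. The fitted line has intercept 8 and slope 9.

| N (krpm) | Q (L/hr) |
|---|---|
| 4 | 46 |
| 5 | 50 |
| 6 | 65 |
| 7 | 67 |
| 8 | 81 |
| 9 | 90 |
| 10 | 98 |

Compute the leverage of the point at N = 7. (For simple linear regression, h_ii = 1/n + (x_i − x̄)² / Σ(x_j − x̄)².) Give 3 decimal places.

h = 0.143

N̄ = (4 + 5 + 6 + 7 + 8 + 9 + 10)/7 = 7
Σ(N − N̄)² = 9 + 4 + 1 + 0 + 1 + 4 + 9 = 28
h = 1/7 + (0)²/28 = 0.142857 + 0 = 0.143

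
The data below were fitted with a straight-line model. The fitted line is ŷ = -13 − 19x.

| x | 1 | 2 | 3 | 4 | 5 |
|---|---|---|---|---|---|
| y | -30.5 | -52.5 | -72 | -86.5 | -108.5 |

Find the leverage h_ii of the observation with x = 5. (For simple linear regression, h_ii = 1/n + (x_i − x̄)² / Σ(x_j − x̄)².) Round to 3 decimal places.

x̄ = (1 + 2 + 3 + 4 + 5)/5 = 3
Σ(x − x̄)² = 4 + 1 + 0 + 1 + 4 = 10
h = 1/5 + (2)²/10 = 0.2 + 0.4 = 0.600

h = 0.600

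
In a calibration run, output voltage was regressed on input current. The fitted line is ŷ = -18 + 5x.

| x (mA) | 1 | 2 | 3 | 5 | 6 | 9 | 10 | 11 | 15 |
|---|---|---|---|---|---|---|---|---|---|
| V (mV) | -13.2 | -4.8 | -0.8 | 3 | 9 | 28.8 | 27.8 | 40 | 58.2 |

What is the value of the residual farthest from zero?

x=1: ŷ = -18 + 5·1 = -13; r = -13.2 − (-13) = -0.2
x=2: ŷ = -18 + 5·2 = -8; r = -4.8 − (-8) = 3.2
x=3: ŷ = -18 + 5·3 = -3; r = -0.8 − (-3) = 2.2
x=5: ŷ = -18 + 5·5 = 7; r = 3 − 7 = -4
x=6: ŷ = -18 + 5·6 = 12; r = 9 − 12 = -3
x=9: ŷ = -18 + 5·9 = 27; r = 28.8 − 27 = 1.8
x=10: ŷ = -18 + 5·10 = 32; r = 27.8 − 32 = -4.2
x=11: ŷ = -18 + 5·11 = 37; r = 40 − 37 = 3
x=15: ŷ = -18 + 5·15 = 57; r = 58.2 − 57 = 1.2
Largest |r| is 4.2 at x = 10, residual -4.2.

r = -4.2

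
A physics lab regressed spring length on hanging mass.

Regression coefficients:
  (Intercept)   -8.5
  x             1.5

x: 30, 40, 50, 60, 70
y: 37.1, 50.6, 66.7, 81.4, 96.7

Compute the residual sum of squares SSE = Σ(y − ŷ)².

SSE = 1.26

x=30: ŷ = -8.5 + 1.5·30 = 36.5; e = 37.1 − 36.5 = 0.6
x=40: ŷ = -8.5 + 1.5·40 = 51.5; e = 50.6 − 51.5 = -0.9
x=50: ŷ = -8.5 + 1.5·50 = 66.5; e = 66.7 − 66.5 = 0.2
x=60: ŷ = -8.5 + 1.5·60 = 81.5; e = 81.4 − 81.5 = -0.1
x=70: ŷ = -8.5 + 1.5·70 = 96.5; e = 96.7 − 96.5 = 0.2
SSE = 0.36 + 0.81 + 0.04 + 0.01 + 0.04 = 1.26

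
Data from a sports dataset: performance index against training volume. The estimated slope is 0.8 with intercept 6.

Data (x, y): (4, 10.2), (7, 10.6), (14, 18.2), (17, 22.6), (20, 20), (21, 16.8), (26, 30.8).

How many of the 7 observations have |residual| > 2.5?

x=4: ŷ = 6 + 0.8·4 = 9.2; e = 10.2 − 9.2 = 1
x=7: ŷ = 6 + 0.8·7 = 11.6; e = 10.6 − 11.6 = -1
x=14: ŷ = 6 + 0.8·14 = 17.2; e = 18.2 − 17.2 = 1
x=17: ŷ = 6 + 0.8·17 = 19.6; e = 22.6 − 19.6 = 3
x=20: ŷ = 6 + 0.8·20 = 22; e = 20 − 22 = -2
x=21: ŷ = 6 + 0.8·21 = 22.8; e = 16.8 − 22.8 = -6
x=26: ŷ = 6 + 0.8·26 = 26.8; e = 30.8 − 26.8 = 4
|e| > 2.5: x=17 (|e|=3), x=21 (|e|=6), x=26 (|e|=4) → 3

3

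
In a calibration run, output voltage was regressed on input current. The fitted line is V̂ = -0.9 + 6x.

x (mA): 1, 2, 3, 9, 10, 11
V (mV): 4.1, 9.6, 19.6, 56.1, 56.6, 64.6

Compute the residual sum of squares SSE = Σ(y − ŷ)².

SSE = 25

x=1: V̂ = -0.9 + 6·1 = 5.1; e = 4.1 − 5.1 = -1
x=2: V̂ = -0.9 + 6·2 = 11.1; e = 9.6 − 11.1 = -1.5
x=3: V̂ = -0.9 + 6·3 = 17.1; e = 19.6 − 17.1 = 2.5
x=9: V̂ = -0.9 + 6·9 = 53.1; e = 56.1 − 53.1 = 3
x=10: V̂ = -0.9 + 6·10 = 59.1; e = 56.6 − 59.1 = -2.5
x=11: V̂ = -0.9 + 6·11 = 65.1; e = 64.6 − 65.1 = -0.5
SSE = 1 + 2.25 + 6.25 + 9 + 6.25 + 0.25 = 25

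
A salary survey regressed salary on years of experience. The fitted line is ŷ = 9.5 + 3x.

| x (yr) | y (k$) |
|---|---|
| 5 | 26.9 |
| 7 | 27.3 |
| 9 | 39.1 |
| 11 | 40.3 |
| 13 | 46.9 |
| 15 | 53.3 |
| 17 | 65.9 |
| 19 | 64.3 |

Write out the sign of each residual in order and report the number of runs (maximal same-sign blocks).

x=5: ŷ = 9.5 + 3·5 = 24.5; e = 26.9 − 24.5 = 2.4
x=7: ŷ = 9.5 + 3·7 = 30.5; e = 27.3 − 30.5 = -3.2
x=9: ŷ = 9.5 + 3·9 = 36.5; e = 39.1 − 36.5 = 2.6
x=11: ŷ = 9.5 + 3·11 = 42.5; e = 40.3 − 42.5 = -2.2
x=13: ŷ = 9.5 + 3·13 = 48.5; e = 46.9 − 48.5 = -1.6
x=15: ŷ = 9.5 + 3·15 = 54.5; e = 53.3 − 54.5 = -1.2
x=17: ŷ = 9.5 + 3·17 = 60.5; e = 65.9 − 60.5 = 5.4
x=19: ŷ = 9.5 + 3·19 = 66.5; e = 64.3 − 66.5 = -2.2
Signs: + − + − − − + −
Runs: +×1, −×1, +×1, −×3, +×1, −×1 → 6

6 runs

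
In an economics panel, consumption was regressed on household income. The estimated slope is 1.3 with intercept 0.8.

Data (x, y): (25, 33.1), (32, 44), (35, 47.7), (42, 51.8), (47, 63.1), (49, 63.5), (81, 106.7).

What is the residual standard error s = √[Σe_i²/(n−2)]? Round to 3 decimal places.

x=25: ŷ = 0.8 + 1.3·25 = 33.3; e = 33.1 − 33.3 = -0.2
x=32: ŷ = 0.8 + 1.3·32 = 42.4; e = 44 − 42.4 = 1.6
x=35: ŷ = 0.8 + 1.3·35 = 46.3; e = 47.7 − 46.3 = 1.4
x=42: ŷ = 0.8 + 1.3·42 = 55.4; e = 51.8 − 55.4 = -3.6
x=47: ŷ = 0.8 + 1.3·47 = 61.9; e = 63.1 − 61.9 = 1.2
x=49: ŷ = 0.8 + 1.3·49 = 64.5; e = 63.5 − 64.5 = -1
x=81: ŷ = 0.8 + 1.3·81 = 106.1; e = 106.7 − 106.1 = 0.6
SSE = 0.04 + 2.56 + 1.96 + 12.96 + 1.44 + 1 + 0.36 = 20.32
s = √(20.32/5) = √4.064 ≈ 2.016

s = 2.016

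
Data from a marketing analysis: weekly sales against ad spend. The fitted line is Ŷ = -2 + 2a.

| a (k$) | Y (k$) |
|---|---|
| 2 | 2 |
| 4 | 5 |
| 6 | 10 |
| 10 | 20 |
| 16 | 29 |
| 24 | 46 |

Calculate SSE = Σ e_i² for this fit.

a=2: Ŷ = -2 + 2·2 = 2; e = 2 − 2 = 0
a=4: Ŷ = -2 + 2·4 = 6; e = 5 − 6 = -1
a=6: Ŷ = -2 + 2·6 = 10; e = 10 − 10 = 0
a=10: Ŷ = -2 + 2·10 = 18; e = 20 − 18 = 2
a=16: Ŷ = -2 + 2·16 = 30; e = 29 − 30 = -1
a=24: Ŷ = -2 + 2·24 = 46; e = 46 − 46 = 0
SSE = 0 + 1 + 0 + 4 + 1 + 0 = 6

SSE = 6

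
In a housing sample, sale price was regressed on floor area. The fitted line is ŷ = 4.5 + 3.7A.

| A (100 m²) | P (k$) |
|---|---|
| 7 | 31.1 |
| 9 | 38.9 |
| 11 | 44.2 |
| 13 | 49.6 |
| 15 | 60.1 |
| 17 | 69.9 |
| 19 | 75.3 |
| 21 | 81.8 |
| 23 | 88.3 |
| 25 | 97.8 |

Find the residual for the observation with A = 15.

ŷ = 4.5 + 3.7·15 = 60
e = 60.1 − 60 = 0.1

e = 0.1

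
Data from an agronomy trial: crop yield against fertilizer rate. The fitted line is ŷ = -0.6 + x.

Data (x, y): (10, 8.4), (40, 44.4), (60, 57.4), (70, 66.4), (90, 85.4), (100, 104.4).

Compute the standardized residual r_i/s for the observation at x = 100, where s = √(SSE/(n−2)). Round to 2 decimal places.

1.12

x=10: ŷ = -0.6 + 10 = 9.4; r = 8.4 − 9.4 = -1
x=40: ŷ = -0.6 + 40 = 39.4; r = 44.4 − 39.4 = 5
x=60: ŷ = -0.6 + 60 = 59.4; r = 57.4 − 59.4 = -2
x=70: ŷ = -0.6 + 70 = 69.4; r = 66.4 − 69.4 = -3
x=90: ŷ = -0.6 + 90 = 89.4; r = 85.4 − 89.4 = -4
x=100: ŷ = -0.6 + 100 = 99.4; r = 104.4 − 99.4 = 5
SSE = 1 + 25 + 4 + 9 + 16 + 25 = 80
s = √(80/4) = 4.47214
r/s = 5 / 4.47214 = 1.12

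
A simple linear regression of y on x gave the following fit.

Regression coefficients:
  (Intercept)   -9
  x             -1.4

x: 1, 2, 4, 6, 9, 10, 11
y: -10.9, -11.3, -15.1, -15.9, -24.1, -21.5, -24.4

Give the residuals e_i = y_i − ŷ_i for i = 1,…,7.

x=1: ŷ = -9 − 1.4·1 = -10.4; e = -10.9 − (-10.4) = -0.5
x=2: ŷ = -9 − 1.4·2 = -11.8; e = -11.3 − (-11.8) = 0.5
x=4: ŷ = -9 − 1.4·4 = -14.6; e = -15.1 − (-14.6) = -0.5
x=6: ŷ = -9 − 1.4·6 = -17.4; e = -15.9 − (-17.4) = 1.5
x=9: ŷ = -9 − 1.4·9 = -21.6; e = -24.1 − (-21.6) = -2.5
x=10: ŷ = -9 − 1.4·10 = -23; e = -21.5 − (-23) = 1.5
x=11: ŷ = -9 − 1.4·11 = -24.4; e = -24.4 − (-24.4) = 0

-0.5, 0.5, -0.5, 1.5, -2.5, 1.5, 0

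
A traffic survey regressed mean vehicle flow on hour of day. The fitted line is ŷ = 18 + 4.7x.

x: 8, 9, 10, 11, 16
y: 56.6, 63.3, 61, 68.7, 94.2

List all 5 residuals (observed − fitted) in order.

x=8: ŷ = 18 + 4.7·8 = 55.6; e = 56.6 − 55.6 = 1
x=9: ŷ = 18 + 4.7·9 = 60.3; e = 63.3 − 60.3 = 3
x=10: ŷ = 18 + 4.7·10 = 65; e = 61 − 65 = -4
x=11: ŷ = 18 + 4.7·11 = 69.7; e = 68.7 − 69.7 = -1
x=16: ŷ = 18 + 4.7·16 = 93.2; e = 94.2 − 93.2 = 1

1, 3, -4, -1, 1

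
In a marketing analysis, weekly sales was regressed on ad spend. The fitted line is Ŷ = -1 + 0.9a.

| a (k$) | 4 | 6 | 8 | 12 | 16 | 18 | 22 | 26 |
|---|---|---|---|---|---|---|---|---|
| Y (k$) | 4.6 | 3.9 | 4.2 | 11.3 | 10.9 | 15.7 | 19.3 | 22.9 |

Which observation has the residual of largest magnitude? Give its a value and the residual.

a=4: Ŷ = -1 + 0.9·4 = 2.6; r = 4.6 − 2.6 = 2
a=6: Ŷ = -1 + 0.9·6 = 4.4; r = 3.9 − 4.4 = -0.5
a=8: Ŷ = -1 + 0.9·8 = 6.2; r = 4.2 − 6.2 = -2
a=12: Ŷ = -1 + 0.9·12 = 9.8; r = 11.3 − 9.8 = 1.5
a=16: Ŷ = -1 + 0.9·16 = 13.4; r = 10.9 − 13.4 = -2.5
a=18: Ŷ = -1 + 0.9·18 = 15.2; r = 15.7 − 15.2 = 0.5
a=22: Ŷ = -1 + 0.9·22 = 18.8; r = 19.3 − 18.8 = 0.5
a=26: Ŷ = -1 + 0.9·26 = 22.4; r = 22.9 − 22.4 = 0.5
Largest |r| is 2.5 at a = 16, residual -2.5.

a = 16, r = -2.5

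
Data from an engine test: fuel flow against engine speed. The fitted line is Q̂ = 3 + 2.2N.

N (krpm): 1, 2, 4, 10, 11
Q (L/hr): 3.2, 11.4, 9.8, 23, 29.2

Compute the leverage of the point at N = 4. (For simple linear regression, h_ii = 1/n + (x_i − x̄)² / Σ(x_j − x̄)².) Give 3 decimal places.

N̄ = (1 + 2 + 4 + 10 + 11)/5 = 5.6
Σ(N − N̄)² = 21.16 + 12.96 + 2.56 + 19.36 + 29.16 = 85.2
h = 1/5 + (-1.6)²/85.2 = 0.2 + 0.0300469 = 0.230

h = 0.230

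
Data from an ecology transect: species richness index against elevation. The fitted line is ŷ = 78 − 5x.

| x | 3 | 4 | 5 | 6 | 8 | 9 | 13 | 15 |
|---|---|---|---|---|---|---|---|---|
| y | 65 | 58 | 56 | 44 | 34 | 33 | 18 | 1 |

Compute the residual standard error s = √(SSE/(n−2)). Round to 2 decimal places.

s = 3.51

x=3: ŷ = 78 − 5·3 = 63; e = 65 − 63 = 2
x=4: ŷ = 78 − 5·4 = 58; e = 58 − 58 = 0
x=5: ŷ = 78 − 5·5 = 53; e = 56 − 53 = 3
x=6: ŷ = 78 − 5·6 = 48; e = 44 − 48 = -4
x=8: ŷ = 78 − 5·8 = 38; e = 34 − 38 = -4
x=9: ŷ = 78 − 5·9 = 33; e = 33 − 33 = 0
x=13: ŷ = 78 − 5·13 = 13; e = 18 − 13 = 5
x=15: ŷ = 78 − 5·15 = 3; e = 1 − 3 = -2
SSE = 4 + 0 + 9 + 16 + 16 + 0 + 25 + 4 = 74
s = √(74/6) = √12.3333 ≈ 3.51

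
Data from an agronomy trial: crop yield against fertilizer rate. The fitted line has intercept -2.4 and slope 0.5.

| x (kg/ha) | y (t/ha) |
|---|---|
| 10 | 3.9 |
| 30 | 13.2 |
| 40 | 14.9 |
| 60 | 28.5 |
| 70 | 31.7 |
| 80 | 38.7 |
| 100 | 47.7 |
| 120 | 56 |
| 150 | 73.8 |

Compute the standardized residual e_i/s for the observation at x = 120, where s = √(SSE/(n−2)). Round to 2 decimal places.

x=10: ŷ = -2.4 + 0.5·10 = 2.6; e = 3.9 − 2.6 = 1.3
x=30: ŷ = -2.4 + 0.5·30 = 12.6; e = 13.2 − 12.6 = 0.6
x=40: ŷ = -2.4 + 0.5·40 = 17.6; e = 14.9 − 17.6 = -2.7
x=60: ŷ = -2.4 + 0.5·60 = 27.6; e = 28.5 − 27.6 = 0.9
x=70: ŷ = -2.4 + 0.5·70 = 32.6; e = 31.7 − 32.6 = -0.9
x=80: ŷ = -2.4 + 0.5·80 = 37.6; e = 38.7 − 37.6 = 1.1
x=100: ŷ = -2.4 + 0.5·100 = 47.6; e = 47.7 − 47.6 = 0.1
x=120: ŷ = -2.4 + 0.5·120 = 57.6; e = 56 − 57.6 = -1.6
x=150: ŷ = -2.4 + 0.5·150 = 72.6; e = 73.8 − 72.6 = 1.2
SSE = 1.69 + 0.36 + 7.29 + 0.81 + 0.81 + 1.21 + 0.01 + 2.56 + 1.44 = 16.18
s = √(16.18/7) = 1.52034
e/s = -1.6 / 1.52034 = -1.05

-1.05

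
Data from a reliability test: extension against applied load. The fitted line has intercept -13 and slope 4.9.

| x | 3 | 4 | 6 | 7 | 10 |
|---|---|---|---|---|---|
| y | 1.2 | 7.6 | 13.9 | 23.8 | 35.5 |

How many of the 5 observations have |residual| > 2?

2

x=3: ŷ = -13 + 4.9·3 = 1.7; e = 1.2 − 1.7 = -0.5
x=4: ŷ = -13 + 4.9·4 = 6.6; e = 7.6 − 6.6 = 1
x=6: ŷ = -13 + 4.9·6 = 16.4; e = 13.9 − 16.4 = -2.5
x=7: ŷ = -13 + 4.9·7 = 21.3; e = 23.8 − 21.3 = 2.5
x=10: ŷ = -13 + 4.9·10 = 36; e = 35.5 − 36 = -0.5
|e| > 2: x=6 (|e|=2.5), x=7 (|e|=2.5) → 2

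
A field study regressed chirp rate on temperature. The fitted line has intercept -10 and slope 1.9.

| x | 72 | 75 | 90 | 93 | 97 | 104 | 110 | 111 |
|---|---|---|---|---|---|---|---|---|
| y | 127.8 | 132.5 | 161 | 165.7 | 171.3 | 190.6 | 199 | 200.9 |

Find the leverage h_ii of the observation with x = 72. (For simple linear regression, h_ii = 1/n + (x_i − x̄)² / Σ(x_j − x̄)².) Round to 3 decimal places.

x̄ = (72 + 75 + 90 + 93 + 97 + 104 + 110 + 111)/8 = 94
Σ(x − x̄)² = 484 + 361 + 16 + 1 + 9 + 100 + 256 + 289 = 1516
h = 1/8 + (-22)²/1516 = 0.125 + 0.319261 = 0.444

h = 0.444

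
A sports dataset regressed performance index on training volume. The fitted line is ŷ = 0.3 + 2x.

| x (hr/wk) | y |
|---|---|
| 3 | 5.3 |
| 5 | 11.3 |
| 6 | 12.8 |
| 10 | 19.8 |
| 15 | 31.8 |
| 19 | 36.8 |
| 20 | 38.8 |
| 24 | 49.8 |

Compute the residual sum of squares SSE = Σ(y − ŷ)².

x=3: ŷ = 0.3 + 2·3 = 6.3; e = 5.3 − 6.3 = -1
x=5: ŷ = 0.3 + 2·5 = 10.3; e = 11.3 − 10.3 = 1
x=6: ŷ = 0.3 + 2·6 = 12.3; e = 12.8 − 12.3 = 0.5
x=10: ŷ = 0.3 + 2·10 = 20.3; e = 19.8 − 20.3 = -0.5
x=15: ŷ = 0.3 + 2·15 = 30.3; e = 31.8 − 30.3 = 1.5
x=19: ŷ = 0.3 + 2·19 = 38.3; e = 36.8 − 38.3 = -1.5
x=20: ŷ = 0.3 + 2·20 = 40.3; e = 38.8 − 40.3 = -1.5
x=24: ŷ = 0.3 + 2·24 = 48.3; e = 49.8 − 48.3 = 1.5
SSE = 1 + 1 + 0.25 + 0.25 + 2.25 + 2.25 + 2.25 + 2.25 = 11.5

SSE = 11.5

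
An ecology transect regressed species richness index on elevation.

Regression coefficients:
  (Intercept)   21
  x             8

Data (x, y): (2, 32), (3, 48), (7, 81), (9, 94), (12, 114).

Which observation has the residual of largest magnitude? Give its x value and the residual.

x = 2, e = -5

x=2: ŷ = 21 + 8·2 = 37; e = 32 − 37 = -5
x=3: ŷ = 21 + 8·3 = 45; e = 48 − 45 = 3
x=7: ŷ = 21 + 8·7 = 77; e = 81 − 77 = 4
x=9: ŷ = 21 + 8·9 = 93; e = 94 − 93 = 1
x=12: ŷ = 21 + 8·12 = 117; e = 114 − 117 = -3
Largest |e| is 5 at x = 2, residual -5.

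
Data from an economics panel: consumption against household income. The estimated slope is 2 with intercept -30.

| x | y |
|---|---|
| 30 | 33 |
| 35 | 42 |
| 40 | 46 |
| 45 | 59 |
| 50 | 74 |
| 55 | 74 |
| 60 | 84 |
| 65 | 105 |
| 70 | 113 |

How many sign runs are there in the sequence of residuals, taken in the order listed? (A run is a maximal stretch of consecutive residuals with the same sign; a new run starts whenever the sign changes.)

5 runs

x=30: ŷ = -30 + 2·30 = 30; e = 33 − 30 = 3
x=35: ŷ = -30 + 2·35 = 40; e = 42 − 40 = 2
x=40: ŷ = -30 + 2·40 = 50; e = 46 − 50 = -4
x=45: ŷ = -30 + 2·45 = 60; e = 59 − 60 = -1
x=50: ŷ = -30 + 2·50 = 70; e = 74 − 70 = 4
x=55: ŷ = -30 + 2·55 = 80; e = 74 − 80 = -6
x=60: ŷ = -30 + 2·60 = 90; e = 84 − 90 = -6
x=65: ŷ = -30 + 2·65 = 100; e = 105 − 100 = 5
x=70: ŷ = -30 + 2·70 = 110; e = 113 − 110 = 3
Signs: + + − − + − − + +
Runs: +×2, −×2, +×1, −×2, +×2 → 5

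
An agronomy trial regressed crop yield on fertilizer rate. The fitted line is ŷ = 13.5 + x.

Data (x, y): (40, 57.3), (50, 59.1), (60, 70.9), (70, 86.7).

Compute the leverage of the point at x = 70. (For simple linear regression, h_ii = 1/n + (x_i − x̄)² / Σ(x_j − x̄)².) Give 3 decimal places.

h = 0.700

x̄ = (40 + 50 + 60 + 70)/4 = 55
Σ(x − x̄)² = 225 + 25 + 25 + 225 = 500
h = 1/4 + (15)²/500 = 0.25 + 0.45 = 0.700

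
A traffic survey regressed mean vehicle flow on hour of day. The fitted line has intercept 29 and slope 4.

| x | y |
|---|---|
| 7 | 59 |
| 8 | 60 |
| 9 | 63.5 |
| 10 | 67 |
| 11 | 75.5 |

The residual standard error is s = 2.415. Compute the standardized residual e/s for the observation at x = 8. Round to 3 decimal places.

-0.414

ŷ = 29 + 4·8 = 61
e = 60 − 61 = -1
e/s = -1 / 2.415 = -0.414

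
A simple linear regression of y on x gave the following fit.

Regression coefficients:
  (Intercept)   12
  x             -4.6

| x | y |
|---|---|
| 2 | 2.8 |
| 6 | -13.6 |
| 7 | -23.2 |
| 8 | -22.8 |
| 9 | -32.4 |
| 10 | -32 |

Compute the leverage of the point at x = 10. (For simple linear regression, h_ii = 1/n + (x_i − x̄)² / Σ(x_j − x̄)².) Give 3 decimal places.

x̄ = (2 + 6 + 7 + 8 + 9 + 10)/6 = 7
Σ(x − x̄)² = 25 + 1 + 0 + 1 + 4 + 9 = 40
h = 1/6 + (3)²/40 = 0.166667 + 0.225 = 0.392

h = 0.392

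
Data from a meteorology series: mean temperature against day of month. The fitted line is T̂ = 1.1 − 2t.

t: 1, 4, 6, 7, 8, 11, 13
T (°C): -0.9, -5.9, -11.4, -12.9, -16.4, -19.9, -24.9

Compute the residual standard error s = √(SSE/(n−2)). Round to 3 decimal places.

s = 0.949

t=1: T̂ = 1.1 − 2·1 = -0.9; e = -0.9 − (-0.9) = 0
t=4: T̂ = 1.1 − 2·4 = -6.9; e = -5.9 − (-6.9) = 1
t=6: T̂ = 1.1 − 2·6 = -10.9; e = -11.4 − (-10.9) = -0.5
t=7: T̂ = 1.1 − 2·7 = -12.9; e = -12.9 − (-12.9) = 0
t=8: T̂ = 1.1 − 2·8 = -14.9; e = -16.4 − (-14.9) = -1.5
t=11: T̂ = 1.1 − 2·11 = -20.9; e = -19.9 − (-20.9) = 1
t=13: T̂ = 1.1 − 2·13 = -24.9; e = -24.9 − (-24.9) = 0
SSE = 0 + 1 + 0.25 + 0 + 2.25 + 1 + 0 = 4.5
s = √(4.5/5) = √0.9 ≈ 0.949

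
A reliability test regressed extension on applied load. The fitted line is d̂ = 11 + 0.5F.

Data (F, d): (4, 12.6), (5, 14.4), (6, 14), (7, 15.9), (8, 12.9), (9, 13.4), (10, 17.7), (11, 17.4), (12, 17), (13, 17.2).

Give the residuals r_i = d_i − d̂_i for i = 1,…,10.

-0.4, 0.9, 0, 1.4, -2.1, -2.1, 1.7, 0.9, 0, -0.3

F=4: d̂ = 11 + 0.5·4 = 13; r = 12.6 − 13 = -0.4
F=5: d̂ = 11 + 0.5·5 = 13.5; r = 14.4 − 13.5 = 0.9
F=6: d̂ = 11 + 0.5·6 = 14; r = 14 − 14 = 0
F=7: d̂ = 11 + 0.5·7 = 14.5; r = 15.9 − 14.5 = 1.4
F=8: d̂ = 11 + 0.5·8 = 15; r = 12.9 − 15 = -2.1
F=9: d̂ = 11 + 0.5·9 = 15.5; r = 13.4 − 15.5 = -2.1
F=10: d̂ = 11 + 0.5·10 = 16; r = 17.7 − 16 = 1.7
F=11: d̂ = 11 + 0.5·11 = 16.5; r = 17.4 − 16.5 = 0.9
F=12: d̂ = 11 + 0.5·12 = 17; r = 17 − 17 = 0
F=13: d̂ = 11 + 0.5·13 = 17.5; r = 17.2 − 17.5 = -0.3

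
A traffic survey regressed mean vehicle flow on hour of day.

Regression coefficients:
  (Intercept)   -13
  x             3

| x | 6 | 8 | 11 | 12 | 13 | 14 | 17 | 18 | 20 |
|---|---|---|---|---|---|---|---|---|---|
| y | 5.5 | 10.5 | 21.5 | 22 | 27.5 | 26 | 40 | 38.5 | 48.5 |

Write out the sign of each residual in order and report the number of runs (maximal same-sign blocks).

x=6: ŷ = -13 + 3·6 = 5; r = 5.5 − 5 = 0.5
x=8: ŷ = -13 + 3·8 = 11; r = 10.5 − 11 = -0.5
x=11: ŷ = -13 + 3·11 = 20; r = 21.5 − 20 = 1.5
x=12: ŷ = -13 + 3·12 = 23; r = 22 − 23 = -1
x=13: ŷ = -13 + 3·13 = 26; r = 27.5 − 26 = 1.5
x=14: ŷ = -13 + 3·14 = 29; r = 26 − 29 = -3
x=17: ŷ = -13 + 3·17 = 38; r = 40 − 38 = 2
x=18: ŷ = -13 + 3·18 = 41; r = 38.5 − 41 = -2.5
x=20: ŷ = -13 + 3·20 = 47; r = 48.5 − 47 = 1.5
Signs: + − + − + − + − +
Runs: +×1, −×1, +×1, −×1, +×1, −×1, +×1, −×1, +×1 → 9

9 runs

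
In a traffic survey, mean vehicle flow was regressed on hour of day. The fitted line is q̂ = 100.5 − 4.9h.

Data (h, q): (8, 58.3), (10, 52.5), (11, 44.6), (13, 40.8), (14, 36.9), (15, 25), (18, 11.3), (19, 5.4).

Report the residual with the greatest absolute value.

e = 5

h=8: q̂ = 100.5 − 4.9·8 = 61.3; e = 58.3 − 61.3 = -3
h=10: q̂ = 100.5 − 4.9·10 = 51.5; e = 52.5 − 51.5 = 1
h=11: q̂ = 100.5 − 4.9·11 = 46.6; e = 44.6 − 46.6 = -2
h=13: q̂ = 100.5 − 4.9·13 = 36.8; e = 40.8 − 36.8 = 4
h=14: q̂ = 100.5 − 4.9·14 = 31.9; e = 36.9 − 31.9 = 5
h=15: q̂ = 100.5 − 4.9·15 = 27; e = 25 − 27 = -2
h=18: q̂ = 100.5 − 4.9·18 = 12.3; e = 11.3 − 12.3 = -1
h=19: q̂ = 100.5 − 4.9·19 = 7.4; e = 5.4 − 7.4 = -2
Largest |e| is 5 at h = 14, residual 5.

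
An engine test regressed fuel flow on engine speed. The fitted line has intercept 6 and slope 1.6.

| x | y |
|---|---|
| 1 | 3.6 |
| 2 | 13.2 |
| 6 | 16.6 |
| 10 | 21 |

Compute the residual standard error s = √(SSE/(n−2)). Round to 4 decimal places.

x=1: ŷ = 6 + 1.6·1 = 7.6; e = 3.6 − 7.6 = -4
x=2: ŷ = 6 + 1.6·2 = 9.2; e = 13.2 − 9.2 = 4
x=6: ŷ = 6 + 1.6·6 = 15.6; e = 16.6 − 15.6 = 1
x=10: ŷ = 6 + 1.6·10 = 22; e = 21 − 22 = -1
SSE = 16 + 16 + 1 + 1 = 34
s = √(34/2) = √17 ≈ 4.1231

s = 4.1231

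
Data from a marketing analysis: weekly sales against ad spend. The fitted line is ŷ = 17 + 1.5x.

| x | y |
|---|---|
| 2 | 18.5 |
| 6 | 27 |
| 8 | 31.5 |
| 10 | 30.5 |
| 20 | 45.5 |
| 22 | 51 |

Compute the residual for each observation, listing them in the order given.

x=2: ŷ = 17 + 1.5·2 = 20; e = 18.5 − 20 = -1.5
x=6: ŷ = 17 + 1.5·6 = 26; e = 27 − 26 = 1
x=8: ŷ = 17 + 1.5·8 = 29; e = 31.5 − 29 = 2.5
x=10: ŷ = 17 + 1.5·10 = 32; e = 30.5 − 32 = -1.5
x=20: ŷ = 17 + 1.5·20 = 47; e = 45.5 − 47 = -1.5
x=22: ŷ = 17 + 1.5·22 = 50; e = 51 − 50 = 1

-1.5, 1, 2.5, -1.5, -1.5, 1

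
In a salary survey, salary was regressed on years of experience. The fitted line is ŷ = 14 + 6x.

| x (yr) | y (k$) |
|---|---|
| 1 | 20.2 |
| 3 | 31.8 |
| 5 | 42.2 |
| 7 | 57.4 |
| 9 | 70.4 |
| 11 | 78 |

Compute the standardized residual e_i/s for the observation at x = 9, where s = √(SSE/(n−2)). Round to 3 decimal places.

1.238

x=1: ŷ = 14 + 6·1 = 20; e = 20.2 − 20 = 0.2
x=3: ŷ = 14 + 6·3 = 32; e = 31.8 − 32 = -0.2
x=5: ŷ = 14 + 6·5 = 44; e = 42.2 − 44 = -1.8
x=7: ŷ = 14 + 6·7 = 56; e = 57.4 − 56 = 1.4
x=9: ŷ = 14 + 6·9 = 68; e = 70.4 − 68 = 2.4
x=11: ŷ = 14 + 6·11 = 80; e = 78 − 80 = -2
SSE = 0.04 + 0.04 + 3.24 + 1.96 + 5.76 + 4 = 15.04
s = √(15.04/4) = 1.93907
e/s = 2.4 / 1.93907 = 1.238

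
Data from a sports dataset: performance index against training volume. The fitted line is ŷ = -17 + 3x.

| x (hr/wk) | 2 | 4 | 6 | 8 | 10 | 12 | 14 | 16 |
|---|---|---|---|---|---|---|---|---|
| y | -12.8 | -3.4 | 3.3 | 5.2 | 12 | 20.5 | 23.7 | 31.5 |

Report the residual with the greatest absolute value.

x=2: ŷ = -17 + 3·2 = -11; r = -12.8 − (-11) = -1.8
x=4: ŷ = -17 + 3·4 = -5; r = -3.4 − (-5) = 1.6
x=6: ŷ = -17 + 3·6 = 1; r = 3.3 − 1 = 2.3
x=8: ŷ = -17 + 3·8 = 7; r = 5.2 − 7 = -1.8
x=10: ŷ = -17 + 3·10 = 13; r = 12 − 13 = -1
x=12: ŷ = -17 + 3·12 = 19; r = 20.5 − 19 = 1.5
x=14: ŷ = -17 + 3·14 = 25; r = 23.7 − 25 = -1.3
x=16: ŷ = -17 + 3·16 = 31; r = 31.5 − 31 = 0.5
Largest |r| is 2.3 at x = 6, residual 2.3.

r = 2.3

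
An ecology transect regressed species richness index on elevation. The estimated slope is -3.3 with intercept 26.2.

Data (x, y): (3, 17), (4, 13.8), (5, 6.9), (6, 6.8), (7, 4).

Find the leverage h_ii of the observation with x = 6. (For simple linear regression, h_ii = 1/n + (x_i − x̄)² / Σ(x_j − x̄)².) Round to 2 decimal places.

x̄ = (3 + 4 + 5 + 6 + 7)/5 = 5
Σ(x − x̄)² = 4 + 1 + 0 + 1 + 4 = 10
h = 1/5 + (1)²/10 = 0.2 + 0.1 = 0.30

h = 0.30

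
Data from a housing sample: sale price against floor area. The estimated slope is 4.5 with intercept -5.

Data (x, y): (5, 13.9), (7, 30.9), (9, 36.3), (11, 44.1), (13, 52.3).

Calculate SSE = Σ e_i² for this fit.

x=5: ŷ = -5 + 4.5·5 = 17.5; e = 13.9 − 17.5 = -3.6
x=7: ŷ = -5 + 4.5·7 = 26.5; e = 30.9 − 26.5 = 4.4
x=9: ŷ = -5 + 4.5·9 = 35.5; e = 36.3 − 35.5 = 0.8
x=11: ŷ = -5 + 4.5·11 = 44.5; e = 44.1 − 44.5 = -0.4
x=13: ŷ = -5 + 4.5·13 = 53.5; e = 52.3 − 53.5 = -1.2
SSE = 12.96 + 19.36 + 0.64 + 0.16 + 1.44 = 34.56

SSE = 34.56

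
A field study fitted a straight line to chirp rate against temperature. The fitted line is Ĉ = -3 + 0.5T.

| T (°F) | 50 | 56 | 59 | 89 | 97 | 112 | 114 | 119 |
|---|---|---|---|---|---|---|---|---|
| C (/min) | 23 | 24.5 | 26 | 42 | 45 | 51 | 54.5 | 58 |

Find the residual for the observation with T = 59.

r = -0.5

Ĉ = -3 + 0.5·59 = 26.5
r = 26 − 26.5 = -0.5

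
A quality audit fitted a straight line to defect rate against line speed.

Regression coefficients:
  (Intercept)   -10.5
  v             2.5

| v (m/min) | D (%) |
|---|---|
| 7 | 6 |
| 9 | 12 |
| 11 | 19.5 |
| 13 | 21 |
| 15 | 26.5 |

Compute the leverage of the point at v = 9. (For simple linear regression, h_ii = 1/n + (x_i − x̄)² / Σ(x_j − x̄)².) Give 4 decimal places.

h = 0.3000

v̄ = (7 + 9 + 11 + 13 + 15)/5 = 11
Σ(v − v̄)² = 16 + 4 + 0 + 4 + 16 = 40
h = 1/5 + (-2)²/40 = 0.2 + 0.1 = 0.3000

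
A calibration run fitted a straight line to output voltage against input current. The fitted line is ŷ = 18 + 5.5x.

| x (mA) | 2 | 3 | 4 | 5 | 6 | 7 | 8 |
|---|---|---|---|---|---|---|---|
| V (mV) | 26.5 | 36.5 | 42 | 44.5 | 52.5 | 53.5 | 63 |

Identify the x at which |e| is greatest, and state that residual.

x = 7, e = -3

x=2: ŷ = 18 + 5.5·2 = 29; e = 26.5 − 29 = -2.5
x=3: ŷ = 18 + 5.5·3 = 34.5; e = 36.5 − 34.5 = 2
x=4: ŷ = 18 + 5.5·4 = 40; e = 42 − 40 = 2
x=5: ŷ = 18 + 5.5·5 = 45.5; e = 44.5 − 45.5 = -1
x=6: ŷ = 18 + 5.5·6 = 51; e = 52.5 − 51 = 1.5
x=7: ŷ = 18 + 5.5·7 = 56.5; e = 53.5 − 56.5 = -3
x=8: ŷ = 18 + 5.5·8 = 62; e = 63 − 62 = 1
Largest |e| is 3 at x = 7, residual -3.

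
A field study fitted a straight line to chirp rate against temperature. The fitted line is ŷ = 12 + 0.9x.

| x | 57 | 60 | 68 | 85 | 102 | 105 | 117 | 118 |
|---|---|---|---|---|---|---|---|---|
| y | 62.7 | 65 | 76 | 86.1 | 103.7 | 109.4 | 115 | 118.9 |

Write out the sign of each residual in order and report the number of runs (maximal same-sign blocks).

6 runs

x=57: ŷ = 12 + 0.9·57 = 63.3; e = 62.7 − 63.3 = -0.6
x=60: ŷ = 12 + 0.9·60 = 66; e = 65 − 66 = -1
x=68: ŷ = 12 + 0.9·68 = 73.2; e = 76 − 73.2 = 2.8
x=85: ŷ = 12 + 0.9·85 = 88.5; e = 86.1 − 88.5 = -2.4
x=102: ŷ = 12 + 0.9·102 = 103.8; e = 103.7 − 103.8 = -0.1
x=105: ŷ = 12 + 0.9·105 = 106.5; e = 109.4 − 106.5 = 2.9
x=117: ŷ = 12 + 0.9·117 = 117.3; e = 115 − 117.3 = -2.3
x=118: ŷ = 12 + 0.9·118 = 118.2; e = 118.9 − 118.2 = 0.7
Signs: − − + − − + − +
Runs: −×2, +×1, −×2, +×1, −×1, +×1 → 6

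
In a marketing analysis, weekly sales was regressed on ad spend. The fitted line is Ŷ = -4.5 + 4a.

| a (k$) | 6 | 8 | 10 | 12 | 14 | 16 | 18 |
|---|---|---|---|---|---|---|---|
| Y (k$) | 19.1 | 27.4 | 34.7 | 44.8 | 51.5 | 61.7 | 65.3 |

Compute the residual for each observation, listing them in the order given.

-0.4, -0.1, -0.8, 1.3, 0, 2.2, -2.2

a=6: Ŷ = -4.5 + 4·6 = 19.5; r = 19.1 − 19.5 = -0.4
a=8: Ŷ = -4.5 + 4·8 = 27.5; r = 27.4 − 27.5 = -0.1
a=10: Ŷ = -4.5 + 4·10 = 35.5; r = 34.7 − 35.5 = -0.8
a=12: Ŷ = -4.5 + 4·12 = 43.5; r = 44.8 − 43.5 = 1.3
a=14: Ŷ = -4.5 + 4·14 = 51.5; r = 51.5 − 51.5 = 0
a=16: Ŷ = -4.5 + 4·16 = 59.5; r = 61.7 − 59.5 = 2.2
a=18: Ŷ = -4.5 + 4·18 = 67.5; r = 65.3 − 67.5 = -2.2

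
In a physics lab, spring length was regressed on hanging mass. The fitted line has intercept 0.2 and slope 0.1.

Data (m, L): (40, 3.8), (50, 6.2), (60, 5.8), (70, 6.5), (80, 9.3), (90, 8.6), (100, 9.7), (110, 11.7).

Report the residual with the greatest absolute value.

e = 1.1

m=40: ŷ = 0.2 + 0.1·40 = 4.2; e = 3.8 − 4.2 = -0.4
m=50: ŷ = 0.2 + 0.1·50 = 5.2; e = 6.2 − 5.2 = 1
m=60: ŷ = 0.2 + 0.1·60 = 6.2; e = 5.8 − 6.2 = -0.4
m=70: ŷ = 0.2 + 0.1·70 = 7.2; e = 6.5 − 7.2 = -0.7
m=80: ŷ = 0.2 + 0.1·80 = 8.2; e = 9.3 − 8.2 = 1.1
m=90: ŷ = 0.2 + 0.1·90 = 9.2; e = 8.6 − 9.2 = -0.6
m=100: ŷ = 0.2 + 0.1·100 = 10.2; e = 9.7 − 10.2 = -0.5
m=110: ŷ = 0.2 + 0.1·110 = 11.2; e = 11.7 − 11.2 = 0.5
Largest |e| is 1.1 at m = 80, residual 1.1.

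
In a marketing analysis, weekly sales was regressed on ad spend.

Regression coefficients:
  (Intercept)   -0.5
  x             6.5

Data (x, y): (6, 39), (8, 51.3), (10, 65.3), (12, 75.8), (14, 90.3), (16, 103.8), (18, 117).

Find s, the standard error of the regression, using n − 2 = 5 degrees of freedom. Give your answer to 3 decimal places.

x=6: ŷ = -0.5 + 6.5·6 = 38.5; e = 39 − 38.5 = 0.5
x=8: ŷ = -0.5 + 6.5·8 = 51.5; e = 51.3 − 51.5 = -0.2
x=10: ŷ = -0.5 + 6.5·10 = 64.5; e = 65.3 − 64.5 = 0.8
x=12: ŷ = -0.5 + 6.5·12 = 77.5; e = 75.8 − 77.5 = -1.7
x=14: ŷ = -0.5 + 6.5·14 = 90.5; e = 90.3 − 90.5 = -0.2
x=16: ŷ = -0.5 + 6.5·16 = 103.5; e = 103.8 − 103.5 = 0.3
x=18: ŷ = -0.5 + 6.5·18 = 116.5; e = 117 − 116.5 = 0.5
SSE = 0.25 + 0.04 + 0.64 + 2.89 + 0.04 + 0.09 + 0.25 = 4.2
s = √(4.2/5) = √0.84 ≈ 0.917

s = 0.917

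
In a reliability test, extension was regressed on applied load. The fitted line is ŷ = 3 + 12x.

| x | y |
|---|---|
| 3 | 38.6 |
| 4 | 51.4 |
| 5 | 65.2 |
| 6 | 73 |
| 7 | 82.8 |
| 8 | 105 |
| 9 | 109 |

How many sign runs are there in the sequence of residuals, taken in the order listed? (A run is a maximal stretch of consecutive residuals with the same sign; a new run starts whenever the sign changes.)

x=3: ŷ = 3 + 12·3 = 39; r = 38.6 − 39 = -0.4
x=4: ŷ = 3 + 12·4 = 51; r = 51.4 − 51 = 0.4
x=5: ŷ = 3 + 12·5 = 63; r = 65.2 − 63 = 2.2
x=6: ŷ = 3 + 12·6 = 75; r = 73 − 75 = -2
x=7: ŷ = 3 + 12·7 = 87; r = 82.8 − 87 = -4.2
x=8: ŷ = 3 + 12·8 = 99; r = 105 − 99 = 6
x=9: ŷ = 3 + 12·9 = 111; r = 109 − 111 = -2
Signs: − + + − − + −
Runs: −×1, +×2, −×2, +×1, −×1 → 5

5 runs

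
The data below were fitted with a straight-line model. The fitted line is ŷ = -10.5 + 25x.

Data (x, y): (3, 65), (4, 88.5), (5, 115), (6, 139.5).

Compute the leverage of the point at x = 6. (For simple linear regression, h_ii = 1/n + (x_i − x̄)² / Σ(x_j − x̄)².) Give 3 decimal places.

x̄ = (3 + 4 + 5 + 6)/4 = 4.5
Σ(x − x̄)² = 2.25 + 0.25 + 0.25 + 2.25 = 5
h = 1/4 + (1.5)²/5 = 0.25 + 0.45 = 0.700

h = 0.700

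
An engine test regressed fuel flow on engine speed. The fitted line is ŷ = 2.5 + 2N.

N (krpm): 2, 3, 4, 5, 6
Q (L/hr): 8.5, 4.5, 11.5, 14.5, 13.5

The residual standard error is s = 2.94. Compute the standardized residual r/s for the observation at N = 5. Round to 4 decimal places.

ŷ = 2.5 + 2·5 = 12.5
r = 14.5 − 12.5 = 2
r/s = 2 / 2.94 = 0.6803

0.6803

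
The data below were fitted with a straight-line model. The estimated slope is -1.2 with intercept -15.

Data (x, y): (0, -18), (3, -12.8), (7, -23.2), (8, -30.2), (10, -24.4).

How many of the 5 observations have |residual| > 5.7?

x=0: ŷ = -15 − 1.2·0 = -15; e = -18 − (-15) = -3
x=3: ŷ = -15 − 1.2·3 = -18.6; e = -12.8 − (-18.6) = 5.8
x=7: ŷ = -15 − 1.2·7 = -23.4; e = -23.2 − (-23.4) = 0.2
x=8: ŷ = -15 − 1.2·8 = -24.6; e = -30.2 − (-24.6) = -5.6
x=10: ŷ = -15 − 1.2·10 = -27; e = -24.4 − (-27) = 2.6
|e| > 5.7: x=3 (|e|=5.8) → 1

1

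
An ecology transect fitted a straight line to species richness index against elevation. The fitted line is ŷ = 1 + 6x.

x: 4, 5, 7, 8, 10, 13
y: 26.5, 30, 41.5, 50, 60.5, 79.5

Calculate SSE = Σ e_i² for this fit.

x=4: ŷ = 1 + 6·4 = 25; e = 26.5 − 25 = 1.5
x=5: ŷ = 1 + 6·5 = 31; e = 30 − 31 = -1
x=7: ŷ = 1 + 6·7 = 43; e = 41.5 − 43 = -1.5
x=8: ŷ = 1 + 6·8 = 49; e = 50 − 49 = 1
x=10: ŷ = 1 + 6·10 = 61; e = 60.5 − 61 = -0.5
x=13: ŷ = 1 + 6·13 = 79; e = 79.5 − 79 = 0.5
SSE = 2.25 + 1 + 2.25 + 1 + 0.25 + 0.25 = 7

SSE = 7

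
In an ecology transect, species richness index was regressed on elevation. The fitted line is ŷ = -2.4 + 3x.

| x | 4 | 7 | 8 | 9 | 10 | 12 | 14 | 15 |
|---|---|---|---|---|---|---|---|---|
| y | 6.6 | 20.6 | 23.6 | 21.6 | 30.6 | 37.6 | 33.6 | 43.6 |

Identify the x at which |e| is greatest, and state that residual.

x = 14, e = -6

x=4: ŷ = -2.4 + 3·4 = 9.6; e = 6.6 − 9.6 = -3
x=7: ŷ = -2.4 + 3·7 = 18.6; e = 20.6 − 18.6 = 2
x=8: ŷ = -2.4 + 3·8 = 21.6; e = 23.6 − 21.6 = 2
x=9: ŷ = -2.4 + 3·9 = 24.6; e = 21.6 − 24.6 = -3
x=10: ŷ = -2.4 + 3·10 = 27.6; e = 30.6 − 27.6 = 3
x=12: ŷ = -2.4 + 3·12 = 33.6; e = 37.6 − 33.6 = 4
x=14: ŷ = -2.4 + 3·14 = 39.6; e = 33.6 − 39.6 = -6
x=15: ŷ = -2.4 + 3·15 = 42.6; e = 43.6 − 42.6 = 1
Largest |e| is 6 at x = 14, residual -6.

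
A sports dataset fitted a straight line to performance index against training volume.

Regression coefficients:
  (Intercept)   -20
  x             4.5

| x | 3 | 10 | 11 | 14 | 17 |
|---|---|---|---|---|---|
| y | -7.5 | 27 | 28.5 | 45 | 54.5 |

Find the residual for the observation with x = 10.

r = 2

ŷ = -20 + 4.5·10 = 25
r = 27 − 25 = 2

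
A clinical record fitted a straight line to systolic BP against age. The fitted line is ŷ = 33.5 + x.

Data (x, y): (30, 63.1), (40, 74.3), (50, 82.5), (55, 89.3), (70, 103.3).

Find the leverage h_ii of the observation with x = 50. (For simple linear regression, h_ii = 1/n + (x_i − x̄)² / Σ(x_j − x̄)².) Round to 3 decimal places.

x̄ = (30 + 40 + 50 + 55 + 70)/5 = 49
Σ(x − x̄)² = 361 + 81 + 1 + 36 + 441 = 920
h = 1/5 + (1)²/920 = 0.2 + 0.00108696 = 0.201

h = 0.201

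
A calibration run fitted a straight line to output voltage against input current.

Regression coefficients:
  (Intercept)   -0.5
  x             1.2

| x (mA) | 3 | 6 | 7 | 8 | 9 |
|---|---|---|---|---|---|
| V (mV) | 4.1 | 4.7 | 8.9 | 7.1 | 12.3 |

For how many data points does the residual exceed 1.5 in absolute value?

3

x=3: V̂ = -0.5 + 1.2·3 = 3.1; r = 4.1 − 3.1 = 1
x=6: V̂ = -0.5 + 1.2·6 = 6.7; r = 4.7 − 6.7 = -2
x=7: V̂ = -0.5 + 1.2·7 = 7.9; r = 8.9 − 7.9 = 1
x=8: V̂ = -0.5 + 1.2·8 = 9.1; r = 7.1 − 9.1 = -2
x=9: V̂ = -0.5 + 1.2·9 = 10.3; r = 12.3 − 10.3 = 2
|r| > 1.5: x=6 (|r|=2), x=8 (|r|=2), x=9 (|r|=2) → 3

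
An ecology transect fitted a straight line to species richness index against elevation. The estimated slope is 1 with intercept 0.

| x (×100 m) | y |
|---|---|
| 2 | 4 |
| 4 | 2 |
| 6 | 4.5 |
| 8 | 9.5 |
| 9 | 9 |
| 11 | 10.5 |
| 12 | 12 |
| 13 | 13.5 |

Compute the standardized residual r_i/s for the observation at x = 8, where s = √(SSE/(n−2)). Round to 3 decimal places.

1.019

x=2: ŷ = 2 = 2; r = 4 − 2 = 2
x=4: ŷ = 4 = 4; r = 2 − 4 = -2
x=6: ŷ = 6 = 6; r = 4.5 − 6 = -1.5
x=8: ŷ = 8 = 8; r = 9.5 − 8 = 1.5
x=9: ŷ = 9 = 9; r = 9 − 9 = 0
x=11: ŷ = 11 = 11; r = 10.5 − 11 = -0.5
x=12: ŷ = 12 = 12; r = 12 − 12 = 0
x=13: ŷ = 13 = 13; r = 13.5 − 13 = 0.5
SSE = 4 + 4 + 2.25 + 2.25 + 0 + 0.25 + 0 + 0.25 = 13
s = √(13/6) = 1.47196
r/s = 1.5 / 1.47196 = 1.019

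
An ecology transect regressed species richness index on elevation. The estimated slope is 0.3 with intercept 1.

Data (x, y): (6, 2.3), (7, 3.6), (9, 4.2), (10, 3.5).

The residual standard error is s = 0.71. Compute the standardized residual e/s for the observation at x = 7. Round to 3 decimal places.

0.704

ŷ = 1 + 0.3·7 = 3.1
e = 3.6 − 3.1 = 0.5
e/s = 0.5 / 0.71 = 0.704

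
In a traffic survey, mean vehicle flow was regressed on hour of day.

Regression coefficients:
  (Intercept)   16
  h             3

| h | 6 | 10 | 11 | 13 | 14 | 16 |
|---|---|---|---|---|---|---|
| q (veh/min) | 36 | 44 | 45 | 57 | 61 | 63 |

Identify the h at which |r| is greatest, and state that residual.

h = 11, r = -4

h=6: ŷ = 16 + 3·6 = 34; r = 36 − 34 = 2
h=10: ŷ = 16 + 3·10 = 46; r = 44 − 46 = -2
h=11: ŷ = 16 + 3·11 = 49; r = 45 − 49 = -4
h=13: ŷ = 16 + 3·13 = 55; r = 57 − 55 = 2
h=14: ŷ = 16 + 3·14 = 58; r = 61 − 58 = 3
h=16: ŷ = 16 + 3·16 = 64; r = 63 − 64 = -1
Largest |r| is 4 at h = 11, residual -4.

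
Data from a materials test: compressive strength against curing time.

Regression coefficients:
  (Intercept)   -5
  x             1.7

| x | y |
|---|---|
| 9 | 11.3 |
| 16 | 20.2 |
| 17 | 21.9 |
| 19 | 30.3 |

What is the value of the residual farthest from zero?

x=9: ŷ = -5 + 1.7·9 = 10.3; e = 11.3 − 10.3 = 1
x=16: ŷ = -5 + 1.7·16 = 22.2; e = 20.2 − 22.2 = -2
x=17: ŷ = -5 + 1.7·17 = 23.9; e = 21.9 − 23.9 = -2
x=19: ŷ = -5 + 1.7·19 = 27.3; e = 30.3 − 27.3 = 3
Largest |e| is 3 at x = 19, residual 3.

e = 3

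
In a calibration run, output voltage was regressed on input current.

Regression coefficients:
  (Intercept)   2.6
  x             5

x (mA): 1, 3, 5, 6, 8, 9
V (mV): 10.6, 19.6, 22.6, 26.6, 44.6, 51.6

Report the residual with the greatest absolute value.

r = -6

x=1: V̂ = 2.6 + 5·1 = 7.6; r = 10.6 − 7.6 = 3
x=3: V̂ = 2.6 + 5·3 = 17.6; r = 19.6 − 17.6 = 2
x=5: V̂ = 2.6 + 5·5 = 27.6; r = 22.6 − 27.6 = -5
x=6: V̂ = 2.6 + 5·6 = 32.6; r = 26.6 − 32.6 = -6
x=8: V̂ = 2.6 + 5·8 = 42.6; r = 44.6 − 42.6 = 2
x=9: V̂ = 2.6 + 5·9 = 47.6; r = 51.6 − 47.6 = 4
Largest |r| is 6 at x = 6, residual -6.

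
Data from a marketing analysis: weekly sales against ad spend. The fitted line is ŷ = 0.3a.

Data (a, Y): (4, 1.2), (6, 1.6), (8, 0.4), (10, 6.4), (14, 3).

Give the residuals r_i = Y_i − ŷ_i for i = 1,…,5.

a=4: ŷ = 0.3·4 = 1.2; r = 1.2 − 1.2 = 0
a=6: ŷ = 0.3·6 = 1.8; r = 1.6 − 1.8 = -0.2
a=8: ŷ = 0.3·8 = 2.4; r = 0.4 − 2.4 = -2
a=10: ŷ = 0.3·10 = 3; r = 6.4 − 3 = 3.4
a=14: ŷ = 0.3·14 = 4.2; r = 3 − 4.2 = -1.2

0, -0.2, -2, 3.4, -1.2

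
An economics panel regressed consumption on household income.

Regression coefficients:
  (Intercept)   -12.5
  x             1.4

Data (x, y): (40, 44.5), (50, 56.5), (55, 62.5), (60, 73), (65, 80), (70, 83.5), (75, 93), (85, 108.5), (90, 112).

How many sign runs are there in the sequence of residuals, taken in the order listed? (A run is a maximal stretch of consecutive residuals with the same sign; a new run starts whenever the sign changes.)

x=40: ŷ = -12.5 + 1.4·40 = 43.5; r = 44.5 − 43.5 = 1
x=50: ŷ = -12.5 + 1.4·50 = 57.5; r = 56.5 − 57.5 = -1
x=55: ŷ = -12.5 + 1.4·55 = 64.5; r = 62.5 − 64.5 = -2
x=60: ŷ = -12.5 + 1.4·60 = 71.5; r = 73 − 71.5 = 1.5
x=65: ŷ = -12.5 + 1.4·65 = 78.5; r = 80 − 78.5 = 1.5
x=70: ŷ = -12.5 + 1.4·70 = 85.5; r = 83.5 − 85.5 = -2
x=75: ŷ = -12.5 + 1.4·75 = 92.5; r = 93 − 92.5 = 0.5
x=85: ŷ = -12.5 + 1.4·85 = 106.5; r = 108.5 − 106.5 = 2
x=90: ŷ = -12.5 + 1.4·90 = 113.5; r = 112 − 113.5 = -1.5
Signs: + − − + + − + + −
Runs: +×1, −×2, +×2, −×1, +×2, −×1 → 6

6 runs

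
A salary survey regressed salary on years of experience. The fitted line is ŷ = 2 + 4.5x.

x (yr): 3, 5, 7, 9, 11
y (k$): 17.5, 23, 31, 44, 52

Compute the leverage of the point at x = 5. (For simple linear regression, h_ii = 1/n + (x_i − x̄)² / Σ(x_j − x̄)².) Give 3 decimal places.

x̄ = (3 + 5 + 7 + 9 + 11)/5 = 7
Σ(x − x̄)² = 16 + 4 + 0 + 4 + 16 = 40
h = 1/5 + (-2)²/40 = 0.2 + 0.1 = 0.300

h = 0.300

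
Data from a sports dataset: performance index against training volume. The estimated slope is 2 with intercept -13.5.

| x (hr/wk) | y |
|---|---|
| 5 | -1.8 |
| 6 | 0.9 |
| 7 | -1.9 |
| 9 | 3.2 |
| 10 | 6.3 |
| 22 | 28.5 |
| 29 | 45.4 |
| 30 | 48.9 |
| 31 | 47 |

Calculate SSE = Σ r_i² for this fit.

SSE = 28.96

x=5: ŷ = -13.5 + 2·5 = -3.5; r = -1.8 − (-3.5) = 1.7
x=6: ŷ = -13.5 + 2·6 = -1.5; r = 0.9 − (-1.5) = 2.4
x=7: ŷ = -13.5 + 2·7 = 0.5; r = -1.9 − 0.5 = -2.4
x=9: ŷ = -13.5 + 2·9 = 4.5; r = 3.2 − 4.5 = -1.3
x=10: ŷ = -13.5 + 2·10 = 6.5; r = 6.3 − 6.5 = -0.2
x=22: ŷ = -13.5 + 2·22 = 30.5; r = 28.5 − 30.5 = -2
x=29: ŷ = -13.5 + 2·29 = 44.5; r = 45.4 − 44.5 = 0.9
x=30: ŷ = -13.5 + 2·30 = 46.5; r = 48.9 − 46.5 = 2.4
x=31: ŷ = -13.5 + 2·31 = 48.5; r = 47 − 48.5 = -1.5
SSE = 2.89 + 5.76 + 5.76 + 1.69 + 0.04 + 4 + 0.81 + 5.76 + 2.25 = 28.96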